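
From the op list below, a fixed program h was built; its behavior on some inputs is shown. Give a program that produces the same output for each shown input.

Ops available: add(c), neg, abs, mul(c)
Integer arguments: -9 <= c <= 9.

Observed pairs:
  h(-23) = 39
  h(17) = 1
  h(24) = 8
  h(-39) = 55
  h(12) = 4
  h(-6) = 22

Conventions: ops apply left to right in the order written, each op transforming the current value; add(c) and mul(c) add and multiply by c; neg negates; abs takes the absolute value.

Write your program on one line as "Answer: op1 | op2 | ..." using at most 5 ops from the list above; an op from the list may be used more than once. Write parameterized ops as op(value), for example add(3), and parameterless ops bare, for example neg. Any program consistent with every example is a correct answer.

neg | add(8) | add(8) | neg | abs

Check, running the answer program on each example:
  -23 -> 23 -> 31 -> 39 -> -39 -> 39
  17 -> -17 -> -9 -> -1 -> 1 -> 1
  24 -> -24 -> -16 -> -8 -> 8 -> 8
  -39 -> 39 -> 47 -> 55 -> -55 -> 55
  12 -> -12 -> -4 -> 4 -> -4 -> 4
  -6 -> 6 -> 14 -> 22 -> -22 -> 22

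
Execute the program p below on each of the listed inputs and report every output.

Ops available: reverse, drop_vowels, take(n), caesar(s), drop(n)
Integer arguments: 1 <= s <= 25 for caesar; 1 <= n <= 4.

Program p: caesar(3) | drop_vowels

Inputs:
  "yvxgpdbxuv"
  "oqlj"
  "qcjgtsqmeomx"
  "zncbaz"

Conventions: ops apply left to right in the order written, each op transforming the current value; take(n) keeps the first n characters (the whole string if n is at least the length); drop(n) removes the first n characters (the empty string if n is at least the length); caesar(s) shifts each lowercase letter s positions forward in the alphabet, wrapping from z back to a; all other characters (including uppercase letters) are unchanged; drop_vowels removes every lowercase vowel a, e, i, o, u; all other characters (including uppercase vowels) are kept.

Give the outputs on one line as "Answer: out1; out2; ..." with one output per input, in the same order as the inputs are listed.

"byjsgxy"; "rtm"; "tfmjwvtphrp"; "cqfdc"

Execution, op by op:
  "yvxgpdbxuv" -> "byajsgeaxy" -> "byjsgxy"
  "oqlj" -> "rtom" -> "rtm"
  "qcjgtsqmeomx" -> "tfmjwvtphrpa" -> "tfmjwvtphrp"
  "zncbaz" -> "cqfedc" -> "cqfdc"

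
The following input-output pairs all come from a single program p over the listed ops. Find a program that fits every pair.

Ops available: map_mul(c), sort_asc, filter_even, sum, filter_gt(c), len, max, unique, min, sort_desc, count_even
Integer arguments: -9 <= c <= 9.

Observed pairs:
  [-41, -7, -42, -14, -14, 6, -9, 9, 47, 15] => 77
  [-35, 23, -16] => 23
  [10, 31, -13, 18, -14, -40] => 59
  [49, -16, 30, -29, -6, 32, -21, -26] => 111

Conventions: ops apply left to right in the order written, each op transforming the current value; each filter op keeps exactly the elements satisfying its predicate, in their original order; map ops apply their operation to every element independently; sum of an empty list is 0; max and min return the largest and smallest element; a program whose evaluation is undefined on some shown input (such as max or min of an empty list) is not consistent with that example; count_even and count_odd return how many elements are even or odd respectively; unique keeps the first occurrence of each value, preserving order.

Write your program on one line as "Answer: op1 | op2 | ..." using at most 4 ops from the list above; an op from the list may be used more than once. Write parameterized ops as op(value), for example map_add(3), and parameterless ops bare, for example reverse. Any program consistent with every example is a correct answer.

sort_desc | filter_gt(-5) | sort_asc | sum

Check, running the answer program on each example:
  [-41, -7, -42, -14, -14, 6, -9, 9, 47, 15] -> [47, 15, 9, 6, -7, -9, -14, -14, -41, -42] -> [47, 15, 9, 6] -> [6, 9, 15, 47] -> 77
  [-35, 23, -16] -> [23, -16, -35] -> [23] -> [23] -> 23
  [10, 31, -13, 18, -14, -40] -> [31, 18, 10, -13, -14, -40] -> [31, 18, 10] -> [10, 18, 31] -> 59
  [49, -16, 30, -29, -6, 32, -21, -26] -> [49, 32, 30, -6, -16, -21, -26, -29] -> [49, 32, 30] -> [30, 32, 49] -> 111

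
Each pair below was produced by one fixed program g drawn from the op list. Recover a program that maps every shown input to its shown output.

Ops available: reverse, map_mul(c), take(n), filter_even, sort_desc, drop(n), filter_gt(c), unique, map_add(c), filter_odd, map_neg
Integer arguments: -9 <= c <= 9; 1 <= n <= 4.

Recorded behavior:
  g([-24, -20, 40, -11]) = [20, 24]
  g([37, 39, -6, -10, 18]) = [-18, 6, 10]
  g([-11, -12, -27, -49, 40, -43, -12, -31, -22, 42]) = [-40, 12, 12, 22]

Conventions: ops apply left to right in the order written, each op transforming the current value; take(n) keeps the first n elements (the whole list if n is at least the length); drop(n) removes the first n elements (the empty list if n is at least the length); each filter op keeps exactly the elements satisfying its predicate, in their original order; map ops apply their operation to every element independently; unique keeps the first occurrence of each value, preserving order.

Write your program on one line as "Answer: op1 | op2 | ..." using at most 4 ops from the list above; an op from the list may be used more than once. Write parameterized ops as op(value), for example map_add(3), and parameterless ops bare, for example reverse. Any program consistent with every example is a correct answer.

sort_desc | map_neg | drop(1) | filter_even

Check, running the answer program on each example:
  [-24, -20, 40, -11] -> [40, -11, -20, -24] -> [-40, 11, 20, 24] -> [11, 20, 24] -> [20, 24]
  [37, 39, -6, -10, 18] -> [39, 37, 18, -6, -10] -> [-39, -37, -18, 6, 10] -> [-37, -18, 6, 10] -> [-18, 6, 10]
  [-11, -12, -27, -49, 40, -43, -12, -31, -22, 42] -> [42, 40, -11, -12, -12, -22, -27, -31, -43, -49] -> [-42, -40, 11, 12, 12, 22, 27, 31, 43, 49] -> [-40, 11, 12, 12, 22, 27, 31, 43, 49] -> [-40, 12, 12, 22]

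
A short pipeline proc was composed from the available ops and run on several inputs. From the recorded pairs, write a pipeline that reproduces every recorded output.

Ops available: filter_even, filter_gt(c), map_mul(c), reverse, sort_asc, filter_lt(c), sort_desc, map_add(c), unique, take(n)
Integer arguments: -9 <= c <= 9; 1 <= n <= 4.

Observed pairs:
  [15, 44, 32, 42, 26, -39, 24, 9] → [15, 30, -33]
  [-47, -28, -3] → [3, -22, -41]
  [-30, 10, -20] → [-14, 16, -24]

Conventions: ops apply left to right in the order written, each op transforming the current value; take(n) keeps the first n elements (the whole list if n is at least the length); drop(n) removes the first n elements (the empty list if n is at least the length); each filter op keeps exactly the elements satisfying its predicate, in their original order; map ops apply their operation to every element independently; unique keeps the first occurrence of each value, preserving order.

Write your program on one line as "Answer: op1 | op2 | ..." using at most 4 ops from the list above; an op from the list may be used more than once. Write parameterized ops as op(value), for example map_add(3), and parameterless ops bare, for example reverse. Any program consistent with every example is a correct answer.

reverse | take(3) | map_add(6)

Check, running the answer program on each example:
  [15, 44, 32, 42, 26, -39, 24, 9] -> [9, 24, -39, 26, 42, 32, 44, 15] -> [9, 24, -39] -> [15, 30, -33]
  [-47, -28, -3] -> [-3, -28, -47] -> [-3, -28, -47] -> [3, -22, -41]
  [-30, 10, -20] -> [-20, 10, -30] -> [-20, 10, -30] -> [-14, 16, -24]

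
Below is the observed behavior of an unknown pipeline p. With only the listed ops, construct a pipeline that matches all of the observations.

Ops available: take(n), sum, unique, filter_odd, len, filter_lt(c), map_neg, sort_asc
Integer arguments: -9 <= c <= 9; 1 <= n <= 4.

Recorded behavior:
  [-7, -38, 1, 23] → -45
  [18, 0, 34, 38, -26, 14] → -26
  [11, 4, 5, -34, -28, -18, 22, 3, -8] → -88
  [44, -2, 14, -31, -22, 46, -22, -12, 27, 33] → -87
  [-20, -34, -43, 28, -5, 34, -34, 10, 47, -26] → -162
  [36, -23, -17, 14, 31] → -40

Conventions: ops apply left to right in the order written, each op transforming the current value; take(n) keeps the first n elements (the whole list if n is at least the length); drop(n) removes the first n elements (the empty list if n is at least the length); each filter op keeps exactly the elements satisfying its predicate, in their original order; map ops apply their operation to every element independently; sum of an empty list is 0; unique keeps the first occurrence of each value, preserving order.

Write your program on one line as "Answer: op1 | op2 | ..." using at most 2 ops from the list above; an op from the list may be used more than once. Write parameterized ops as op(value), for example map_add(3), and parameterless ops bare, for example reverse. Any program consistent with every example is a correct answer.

filter_lt(-2) | sum

Check, running the answer program on each example:
  [-7, -38, 1, 23] -> [-7, -38] -> -45
  [18, 0, 34, 38, -26, 14] -> [-26] -> -26
  [11, 4, 5, -34, -28, -18, 22, 3, -8] -> [-34, -28, -18, -8] -> -88
  [44, -2, 14, -31, -22, 46, -22, -12, 27, 33] -> [-31, -22, -22, -12] -> -87
  [-20, -34, -43, 28, -5, 34, -34, 10, 47, -26] -> [-20, -34, -43, -5, -34, -26] -> -162
  [36, -23, -17, 14, 31] -> [-23, -17] -> -40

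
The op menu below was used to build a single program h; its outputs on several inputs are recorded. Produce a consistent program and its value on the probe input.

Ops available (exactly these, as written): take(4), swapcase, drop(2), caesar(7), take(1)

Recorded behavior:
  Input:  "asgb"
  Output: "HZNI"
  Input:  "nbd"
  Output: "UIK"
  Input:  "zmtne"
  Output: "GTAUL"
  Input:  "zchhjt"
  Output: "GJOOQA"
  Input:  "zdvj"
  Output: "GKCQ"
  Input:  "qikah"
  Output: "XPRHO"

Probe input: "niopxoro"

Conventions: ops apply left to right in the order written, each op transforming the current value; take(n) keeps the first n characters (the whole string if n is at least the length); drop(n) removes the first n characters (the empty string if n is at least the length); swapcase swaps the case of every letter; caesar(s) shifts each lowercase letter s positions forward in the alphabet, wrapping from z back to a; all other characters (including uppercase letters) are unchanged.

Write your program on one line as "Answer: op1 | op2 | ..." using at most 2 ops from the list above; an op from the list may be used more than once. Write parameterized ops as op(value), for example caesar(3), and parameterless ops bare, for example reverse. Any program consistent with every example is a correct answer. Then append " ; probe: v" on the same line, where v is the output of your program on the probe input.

caesar(7) | swapcase ; probe: "UPVWEVYV"

Check, running the answer program on each example:
  "asgb" -> "hzni" -> "HZNI"
  "nbd" -> "uik" -> "UIK"
  "zmtne" -> "gtaul" -> "GTAUL"
  "zchhjt" -> "gjooqa" -> "GJOOQA"
  "zdvj" -> "gkcq" -> "GKCQ"
  "qikah" -> "xprho" -> "XPRHO"
  probe: "niopxoro" -> "upvwevyv" -> "UPVWEVYV"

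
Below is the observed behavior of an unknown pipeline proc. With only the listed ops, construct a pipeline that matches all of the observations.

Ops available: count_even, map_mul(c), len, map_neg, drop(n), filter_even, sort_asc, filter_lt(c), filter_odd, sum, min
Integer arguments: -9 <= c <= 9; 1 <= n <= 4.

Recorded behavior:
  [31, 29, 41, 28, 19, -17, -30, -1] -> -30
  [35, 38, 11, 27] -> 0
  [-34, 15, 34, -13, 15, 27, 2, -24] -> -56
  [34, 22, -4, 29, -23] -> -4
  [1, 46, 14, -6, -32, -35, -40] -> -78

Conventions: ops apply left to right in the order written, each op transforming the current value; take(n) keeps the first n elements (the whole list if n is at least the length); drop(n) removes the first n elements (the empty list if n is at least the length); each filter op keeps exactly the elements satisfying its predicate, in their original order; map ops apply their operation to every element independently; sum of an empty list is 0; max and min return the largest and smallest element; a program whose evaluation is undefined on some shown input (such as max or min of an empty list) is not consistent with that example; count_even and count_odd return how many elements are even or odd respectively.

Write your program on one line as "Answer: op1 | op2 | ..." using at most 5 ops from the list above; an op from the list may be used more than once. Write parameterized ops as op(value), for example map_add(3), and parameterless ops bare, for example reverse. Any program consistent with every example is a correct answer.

filter_lt(9) | filter_even | sort_asc | sum

Check, running the answer program on each example:
  [31, 29, 41, 28, 19, -17, -30, -1] -> [-17, -30, -1] -> [-30] -> [-30] -> -30
  [35, 38, 11, 27] -> [] -> [] -> [] -> 0
  [-34, 15, 34, -13, 15, 27, 2, -24] -> [-34, -13, 2, -24] -> [-34, 2, -24] -> [-34, -24, 2] -> -56
  [34, 22, -4, 29, -23] -> [-4, -23] -> [-4] -> [-4] -> -4
  [1, 46, 14, -6, -32, -35, -40] -> [1, -6, -32, -35, -40] -> [-6, -32, -40] -> [-40, -32, -6] -> -78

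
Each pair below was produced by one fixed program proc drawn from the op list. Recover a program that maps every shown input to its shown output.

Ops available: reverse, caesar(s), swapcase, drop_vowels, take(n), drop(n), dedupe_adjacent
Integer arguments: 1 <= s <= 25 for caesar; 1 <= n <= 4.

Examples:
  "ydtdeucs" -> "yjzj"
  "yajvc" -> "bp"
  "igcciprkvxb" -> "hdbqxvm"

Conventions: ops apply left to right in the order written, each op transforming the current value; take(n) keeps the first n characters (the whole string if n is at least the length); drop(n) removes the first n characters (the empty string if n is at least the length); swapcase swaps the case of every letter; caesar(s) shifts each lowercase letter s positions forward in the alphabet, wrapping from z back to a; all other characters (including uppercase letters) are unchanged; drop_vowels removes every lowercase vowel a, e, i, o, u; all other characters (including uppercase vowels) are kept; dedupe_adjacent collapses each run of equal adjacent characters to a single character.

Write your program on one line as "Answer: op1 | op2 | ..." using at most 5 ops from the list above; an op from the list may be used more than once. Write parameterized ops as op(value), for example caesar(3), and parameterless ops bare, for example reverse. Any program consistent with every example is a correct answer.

drop_vowels | dedupe_adjacent | reverse | caesar(6) | drop_vowels

Check, running the answer program on each example:
  "ydtdeucs" -> "ydtdcs" -> "ydtdcs" -> "scdtdy" -> "yijzje" -> "yjzj"
  "yajvc" -> "yjvc" -> "yjvc" -> "cvjy" -> "ibpe" -> "bp"
  "igcciprkvxb" -> "gccprkvxb" -> "gcprkvxb" -> "bxvkrpcg" -> "hdbqxvim" -> "hdbqxvm"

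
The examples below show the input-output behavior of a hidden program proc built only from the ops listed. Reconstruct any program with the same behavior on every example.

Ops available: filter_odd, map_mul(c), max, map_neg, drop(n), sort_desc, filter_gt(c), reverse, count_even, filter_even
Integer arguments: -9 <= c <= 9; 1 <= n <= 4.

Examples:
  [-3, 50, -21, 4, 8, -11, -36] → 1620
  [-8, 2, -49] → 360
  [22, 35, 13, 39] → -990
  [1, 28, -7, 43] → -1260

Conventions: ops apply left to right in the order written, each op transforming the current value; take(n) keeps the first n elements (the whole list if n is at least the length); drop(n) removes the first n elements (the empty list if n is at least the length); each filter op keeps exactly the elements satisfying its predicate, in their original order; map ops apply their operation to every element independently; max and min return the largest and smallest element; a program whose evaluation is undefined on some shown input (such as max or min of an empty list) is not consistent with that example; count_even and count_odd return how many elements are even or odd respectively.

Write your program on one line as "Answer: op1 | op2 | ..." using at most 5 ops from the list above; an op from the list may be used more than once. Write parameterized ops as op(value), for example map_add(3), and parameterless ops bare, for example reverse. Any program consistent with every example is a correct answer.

map_mul(9) | map_mul(-5) | filter_even | max

Check, running the answer program on each example:
  [-3, 50, -21, 4, 8, -11, -36] -> [-27, 450, -189, 36, 72, -99, -324] -> [135, -2250, 945, -180, -360, 495, 1620] -> [-2250, -180, -360, 1620] -> 1620
  [-8, 2, -49] -> [-72, 18, -441] -> [360, -90, 2205] -> [360, -90] -> 360
  [22, 35, 13, 39] -> [198, 315, 117, 351] -> [-990, -1575, -585, -1755] -> [-990] -> -990
  [1, 28, -7, 43] -> [9, 252, -63, 387] -> [-45, -1260, 315, -1935] -> [-1260] -> -1260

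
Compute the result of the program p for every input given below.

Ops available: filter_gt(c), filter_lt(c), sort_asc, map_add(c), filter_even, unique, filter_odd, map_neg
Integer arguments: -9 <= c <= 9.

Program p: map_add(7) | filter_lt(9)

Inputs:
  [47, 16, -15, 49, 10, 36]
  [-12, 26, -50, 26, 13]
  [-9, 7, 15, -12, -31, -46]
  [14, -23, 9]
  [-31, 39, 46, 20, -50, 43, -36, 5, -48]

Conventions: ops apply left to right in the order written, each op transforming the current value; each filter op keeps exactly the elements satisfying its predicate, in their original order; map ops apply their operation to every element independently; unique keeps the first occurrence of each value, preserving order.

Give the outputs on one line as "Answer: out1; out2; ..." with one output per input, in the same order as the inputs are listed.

Execution, op by op:
  [47, 16, -15, 49, 10, 36] -> [54, 23, -8, 56, 17, 43] -> [-8]
  [-12, 26, -50, 26, 13] -> [-5, 33, -43, 33, 20] -> [-5, -43]
  [-9, 7, 15, -12, -31, -46] -> [-2, 14, 22, -5, -24, -39] -> [-2, -5, -24, -39]
  [14, -23, 9] -> [21, -16, 16] -> [-16]
  [-31, 39, 46, 20, -50, 43, -36, 5, -48] -> [-24, 46, 53, 27, -43, 50, -29, 12, -41] -> [-24, -43, -29, -41]

[-8]; [-5, -43]; [-2, -5, -24, -39]; [-16]; [-24, -43, -29, -41]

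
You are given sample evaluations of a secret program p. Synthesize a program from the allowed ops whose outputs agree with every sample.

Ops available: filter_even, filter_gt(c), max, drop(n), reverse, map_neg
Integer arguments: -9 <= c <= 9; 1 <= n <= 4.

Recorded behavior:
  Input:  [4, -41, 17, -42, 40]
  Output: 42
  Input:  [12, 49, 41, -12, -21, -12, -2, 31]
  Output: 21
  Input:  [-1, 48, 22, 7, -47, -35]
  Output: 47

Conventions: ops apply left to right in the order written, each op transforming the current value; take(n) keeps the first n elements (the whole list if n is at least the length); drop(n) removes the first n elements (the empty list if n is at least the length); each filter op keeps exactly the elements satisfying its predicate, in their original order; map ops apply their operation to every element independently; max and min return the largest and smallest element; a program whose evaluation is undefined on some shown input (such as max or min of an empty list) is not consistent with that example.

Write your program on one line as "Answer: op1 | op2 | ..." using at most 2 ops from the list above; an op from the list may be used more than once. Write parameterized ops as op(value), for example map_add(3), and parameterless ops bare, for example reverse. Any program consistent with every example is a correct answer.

map_neg | max

Check, running the answer program on each example:
  [4, -41, 17, -42, 40] -> [-4, 41, -17, 42, -40] -> 42
  [12, 49, 41, -12, -21, -12, -2, 31] -> [-12, -49, -41, 12, 21, 12, 2, -31] -> 21
  [-1, 48, 22, 7, -47, -35] -> [1, -48, -22, -7, 47, 35] -> 47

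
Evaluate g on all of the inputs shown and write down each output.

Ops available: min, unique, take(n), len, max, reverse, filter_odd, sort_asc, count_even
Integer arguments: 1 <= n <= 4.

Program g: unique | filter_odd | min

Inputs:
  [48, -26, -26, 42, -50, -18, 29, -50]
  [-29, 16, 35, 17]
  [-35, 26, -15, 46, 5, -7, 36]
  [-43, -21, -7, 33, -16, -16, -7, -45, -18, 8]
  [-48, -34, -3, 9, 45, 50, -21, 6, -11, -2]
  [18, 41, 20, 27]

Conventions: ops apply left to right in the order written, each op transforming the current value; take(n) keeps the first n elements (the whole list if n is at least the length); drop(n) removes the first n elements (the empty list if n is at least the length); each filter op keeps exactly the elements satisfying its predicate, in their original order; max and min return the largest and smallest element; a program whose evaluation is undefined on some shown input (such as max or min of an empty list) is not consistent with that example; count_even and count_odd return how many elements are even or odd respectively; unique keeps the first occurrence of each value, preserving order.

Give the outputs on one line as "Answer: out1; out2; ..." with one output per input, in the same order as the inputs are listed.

Execution, op by op:
  [48, -26, -26, 42, -50, -18, 29, -50] -> [48, -26, 42, -50, -18, 29] -> [29] -> 29
  [-29, 16, 35, 17] -> [-29, 16, 35, 17] -> [-29, 35, 17] -> -29
  [-35, 26, -15, 46, 5, -7, 36] -> [-35, 26, -15, 46, 5, -7, 36] -> [-35, -15, 5, -7] -> -35
  [-43, -21, -7, 33, -16, -16, -7, -45, -18, 8] -> [-43, -21, -7, 33, -16, -45, -18, 8] -> [-43, -21, -7, 33, -45] -> -45
  [-48, -34, -3, 9, 45, 50, -21, 6, -11, -2] -> [-48, -34, -3, 9, 45, 50, -21, 6, -11, -2] -> [-3, 9, 45, -21, -11] -> -21
  [18, 41, 20, 27] -> [18, 41, 20, 27] -> [41, 27] -> 27

29; -29; -35; -45; -21; 27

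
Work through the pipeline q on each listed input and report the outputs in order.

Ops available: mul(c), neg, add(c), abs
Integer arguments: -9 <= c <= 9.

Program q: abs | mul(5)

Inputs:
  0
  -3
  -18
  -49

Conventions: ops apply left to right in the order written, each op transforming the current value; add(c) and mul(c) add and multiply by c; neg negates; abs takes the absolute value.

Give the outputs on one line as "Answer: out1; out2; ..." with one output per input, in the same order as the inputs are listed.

Execution, op by op:
  0 -> 0 -> 0
  -3 -> 3 -> 15
  -18 -> 18 -> 90
  -49 -> 49 -> 245

0; 15; 90; 245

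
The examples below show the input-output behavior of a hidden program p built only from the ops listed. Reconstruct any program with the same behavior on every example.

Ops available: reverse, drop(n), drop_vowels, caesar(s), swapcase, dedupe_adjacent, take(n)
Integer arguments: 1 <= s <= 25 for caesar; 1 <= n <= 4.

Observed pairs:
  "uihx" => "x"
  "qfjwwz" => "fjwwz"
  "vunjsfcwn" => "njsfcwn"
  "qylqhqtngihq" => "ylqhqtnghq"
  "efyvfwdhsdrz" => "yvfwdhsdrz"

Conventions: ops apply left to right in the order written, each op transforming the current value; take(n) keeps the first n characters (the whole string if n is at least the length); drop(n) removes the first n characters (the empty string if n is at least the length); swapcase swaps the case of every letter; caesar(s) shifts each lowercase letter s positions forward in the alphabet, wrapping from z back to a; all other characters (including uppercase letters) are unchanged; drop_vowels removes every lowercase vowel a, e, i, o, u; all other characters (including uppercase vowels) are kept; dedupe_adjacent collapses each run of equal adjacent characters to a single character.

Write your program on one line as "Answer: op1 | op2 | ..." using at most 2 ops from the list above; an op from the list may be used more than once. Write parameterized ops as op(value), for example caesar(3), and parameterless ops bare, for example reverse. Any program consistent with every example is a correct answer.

drop_vowels | drop(1)

Check, running the answer program on each example:
  "uihx" -> "hx" -> "x"
  "qfjwwz" -> "qfjwwz" -> "fjwwz"
  "vunjsfcwn" -> "vnjsfcwn" -> "njsfcwn"
  "qylqhqtngihq" -> "qylqhqtnghq" -> "ylqhqtnghq"
  "efyvfwdhsdrz" -> "fyvfwdhsdrz" -> "yvfwdhsdrz"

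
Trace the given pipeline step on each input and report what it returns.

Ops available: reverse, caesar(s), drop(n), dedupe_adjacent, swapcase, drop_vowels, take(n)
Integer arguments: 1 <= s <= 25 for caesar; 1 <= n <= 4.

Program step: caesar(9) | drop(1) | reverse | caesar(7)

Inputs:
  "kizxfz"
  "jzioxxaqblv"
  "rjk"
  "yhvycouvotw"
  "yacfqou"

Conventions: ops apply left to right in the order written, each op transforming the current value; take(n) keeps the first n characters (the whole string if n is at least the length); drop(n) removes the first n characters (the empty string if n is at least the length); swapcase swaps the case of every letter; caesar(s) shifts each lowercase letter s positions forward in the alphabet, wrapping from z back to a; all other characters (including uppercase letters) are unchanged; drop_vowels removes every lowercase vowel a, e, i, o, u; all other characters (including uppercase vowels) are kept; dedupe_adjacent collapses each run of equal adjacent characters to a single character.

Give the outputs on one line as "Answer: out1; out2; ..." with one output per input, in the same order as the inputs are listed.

Execution, op by op:
  "kizxfz" -> "trigoi" -> "rigoi" -> "iogir" -> "pvnpy"
  "jzioxxaqblv" -> "sirxggjzkue" -> "irxggjzkue" -> "eukzjggxri" -> "lbrgqnneyp"
  "rjk" -> "ast" -> "st" -> "ts" -> "az"
  "yhvycouvotw" -> "hqehlxdexcf" -> "qehlxdexcf" -> "fcxedxlheq" -> "mjelkesolx"
  "yacfqou" -> "hjlozxd" -> "jlozxd" -> "dxzolj" -> "kegvsq"

"pvnpy"; "lbrgqnneyp"; "az"; "mjelkesolx"; "kegvsq"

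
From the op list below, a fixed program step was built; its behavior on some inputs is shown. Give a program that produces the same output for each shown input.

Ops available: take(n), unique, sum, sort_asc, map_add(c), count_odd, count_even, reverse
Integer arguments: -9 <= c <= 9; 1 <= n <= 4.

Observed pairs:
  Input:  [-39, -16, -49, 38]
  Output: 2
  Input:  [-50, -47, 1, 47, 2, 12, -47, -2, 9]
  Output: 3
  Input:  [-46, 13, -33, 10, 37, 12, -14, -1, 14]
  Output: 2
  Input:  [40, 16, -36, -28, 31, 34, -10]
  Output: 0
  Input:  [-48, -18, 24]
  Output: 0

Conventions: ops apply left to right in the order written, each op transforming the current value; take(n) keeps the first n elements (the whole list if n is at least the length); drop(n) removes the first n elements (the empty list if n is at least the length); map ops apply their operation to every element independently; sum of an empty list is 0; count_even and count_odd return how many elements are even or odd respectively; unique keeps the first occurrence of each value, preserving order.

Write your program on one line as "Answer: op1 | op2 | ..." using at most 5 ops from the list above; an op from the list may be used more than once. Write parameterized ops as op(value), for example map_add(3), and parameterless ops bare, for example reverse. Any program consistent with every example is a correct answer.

unique | take(4) | map_add(-4) | sort_asc | count_odd

Check, running the answer program on each example:
  [-39, -16, -49, 38] -> [-39, -16, -49, 38] -> [-39, -16, -49, 38] -> [-43, -20, -53, 34] -> [-53, -43, -20, 34] -> 2
  [-50, -47, 1, 47, 2, 12, -47, -2, 9] -> [-50, -47, 1, 47, 2, 12, -2, 9] -> [-50, -47, 1, 47] -> [-54, -51, -3, 43] -> [-54, -51, -3, 43] -> 3
  [-46, 13, -33, 10, 37, 12, -14, -1, 14] -> [-46, 13, -33, 10, 37, 12, -14, -1, 14] -> [-46, 13, -33, 10] -> [-50, 9, -37, 6] -> [-50, -37, 6, 9] -> 2
  [40, 16, -36, -28, 31, 34, -10] -> [40, 16, -36, -28, 31, 34, -10] -> [40, 16, -36, -28] -> [36, 12, -40, -32] -> [-40, -32, 12, 36] -> 0
  [-48, -18, 24] -> [-48, -18, 24] -> [-48, -18, 24] -> [-52, -22, 20] -> [-52, -22, 20] -> 0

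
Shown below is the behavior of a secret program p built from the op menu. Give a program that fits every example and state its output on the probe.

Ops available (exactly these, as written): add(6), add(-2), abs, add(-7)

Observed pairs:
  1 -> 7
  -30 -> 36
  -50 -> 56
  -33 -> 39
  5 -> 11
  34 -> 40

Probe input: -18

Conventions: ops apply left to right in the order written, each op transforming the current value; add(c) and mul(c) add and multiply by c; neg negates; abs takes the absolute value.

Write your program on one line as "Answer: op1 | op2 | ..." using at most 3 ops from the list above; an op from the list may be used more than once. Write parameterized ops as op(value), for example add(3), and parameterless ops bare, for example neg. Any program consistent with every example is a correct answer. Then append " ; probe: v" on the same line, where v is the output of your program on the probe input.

abs | add(6) ; probe: 24

Check, running the answer program on each example:
  1 -> 1 -> 7
  -30 -> 30 -> 36
  -50 -> 50 -> 56
  -33 -> 33 -> 39
  5 -> 5 -> 11
  34 -> 34 -> 40
  probe: -18 -> 18 -> 24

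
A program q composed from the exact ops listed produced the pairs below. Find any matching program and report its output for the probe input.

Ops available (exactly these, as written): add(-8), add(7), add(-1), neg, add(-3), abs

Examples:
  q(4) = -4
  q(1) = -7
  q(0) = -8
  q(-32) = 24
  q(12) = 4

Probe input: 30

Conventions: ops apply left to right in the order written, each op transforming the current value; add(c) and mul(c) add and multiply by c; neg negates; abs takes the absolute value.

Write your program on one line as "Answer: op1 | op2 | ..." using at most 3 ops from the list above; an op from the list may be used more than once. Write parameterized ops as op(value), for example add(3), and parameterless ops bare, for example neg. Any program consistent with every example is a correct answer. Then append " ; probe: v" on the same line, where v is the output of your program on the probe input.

abs | add(-8) ; probe: 22

Check, running the answer program on each example:
  4 -> 4 -> -4
  1 -> 1 -> -7
  0 -> 0 -> -8
  -32 -> 32 -> 24
  12 -> 12 -> 4
  probe: 30 -> 30 -> 22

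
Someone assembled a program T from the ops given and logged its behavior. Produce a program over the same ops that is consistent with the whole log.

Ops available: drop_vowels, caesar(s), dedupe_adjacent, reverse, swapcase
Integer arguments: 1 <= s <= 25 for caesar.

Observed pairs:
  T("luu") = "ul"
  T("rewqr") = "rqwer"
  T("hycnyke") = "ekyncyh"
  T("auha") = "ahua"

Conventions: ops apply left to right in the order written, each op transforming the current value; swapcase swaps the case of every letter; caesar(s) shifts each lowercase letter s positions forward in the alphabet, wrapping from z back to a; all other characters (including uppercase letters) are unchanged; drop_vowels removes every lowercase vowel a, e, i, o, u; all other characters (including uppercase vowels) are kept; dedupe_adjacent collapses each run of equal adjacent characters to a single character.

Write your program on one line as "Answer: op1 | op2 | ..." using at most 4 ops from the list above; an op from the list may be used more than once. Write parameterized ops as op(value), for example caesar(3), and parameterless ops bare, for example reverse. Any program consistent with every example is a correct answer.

swapcase | dedupe_adjacent | reverse | swapcase

Check, running the answer program on each example:
  "luu" -> "LUU" -> "LU" -> "UL" -> "ul"
  "rewqr" -> "REWQR" -> "REWQR" -> "RQWER" -> "rqwer"
  "hycnyke" -> "HYCNYKE" -> "HYCNYKE" -> "EKYNCYH" -> "ekyncyh"
  "auha" -> "AUHA" -> "AUHA" -> "AHUA" -> "ahua"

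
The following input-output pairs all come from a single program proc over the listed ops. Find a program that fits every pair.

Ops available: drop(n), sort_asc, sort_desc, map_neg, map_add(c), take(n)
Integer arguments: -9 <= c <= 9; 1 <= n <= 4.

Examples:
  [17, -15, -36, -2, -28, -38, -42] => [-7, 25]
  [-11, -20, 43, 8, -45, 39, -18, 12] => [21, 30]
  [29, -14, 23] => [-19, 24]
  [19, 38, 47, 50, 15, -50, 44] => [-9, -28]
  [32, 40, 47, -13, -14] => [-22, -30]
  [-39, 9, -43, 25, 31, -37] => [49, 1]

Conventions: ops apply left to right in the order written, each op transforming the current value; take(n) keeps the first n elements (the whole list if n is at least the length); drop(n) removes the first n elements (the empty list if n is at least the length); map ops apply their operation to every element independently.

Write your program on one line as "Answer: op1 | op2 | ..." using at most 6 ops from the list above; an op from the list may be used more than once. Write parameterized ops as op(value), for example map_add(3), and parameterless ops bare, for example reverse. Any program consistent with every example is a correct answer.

map_neg | take(2) | map_add(2) | map_add(-1) | map_add(9)

Check, running the answer program on each example:
  [17, -15, -36, -2, -28, -38, -42] -> [-17, 15, 36, 2, 28, 38, 42] -> [-17, 15] -> [-15, 17] -> [-16, 16] -> [-7, 25]
  [-11, -20, 43, 8, -45, 39, -18, 12] -> [11, 20, -43, -8, 45, -39, 18, -12] -> [11, 20] -> [13, 22] -> [12, 21] -> [21, 30]
  [29, -14, 23] -> [-29, 14, -23] -> [-29, 14] -> [-27, 16] -> [-28, 15] -> [-19, 24]
  [19, 38, 47, 50, 15, -50, 44] -> [-19, -38, -47, -50, -15, 50, -44] -> [-19, -38] -> [-17, -36] -> [-18, -37] -> [-9, -28]
  [32, 40, 47, -13, -14] -> [-32, -40, -47, 13, 14] -> [-32, -40] -> [-30, -38] -> [-31, -39] -> [-22, -30]
  [-39, 9, -43, 25, 31, -37] -> [39, -9, 43, -25, -31, 37] -> [39, -9] -> [41, -7] -> [40, -8] -> [49, 1]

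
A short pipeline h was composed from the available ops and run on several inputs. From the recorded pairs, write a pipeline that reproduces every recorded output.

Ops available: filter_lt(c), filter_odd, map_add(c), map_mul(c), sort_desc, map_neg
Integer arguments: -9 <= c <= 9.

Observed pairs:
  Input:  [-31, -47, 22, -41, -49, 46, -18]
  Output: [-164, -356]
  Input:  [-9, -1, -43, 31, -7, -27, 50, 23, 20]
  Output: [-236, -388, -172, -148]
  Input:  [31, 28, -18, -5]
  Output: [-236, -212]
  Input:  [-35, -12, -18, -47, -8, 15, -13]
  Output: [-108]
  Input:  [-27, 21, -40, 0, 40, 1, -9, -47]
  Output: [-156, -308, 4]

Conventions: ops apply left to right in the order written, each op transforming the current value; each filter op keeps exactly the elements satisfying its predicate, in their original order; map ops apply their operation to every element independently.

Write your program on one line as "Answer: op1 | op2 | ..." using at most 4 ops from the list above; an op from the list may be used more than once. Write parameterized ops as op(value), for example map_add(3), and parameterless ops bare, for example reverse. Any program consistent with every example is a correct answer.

map_mul(-4) | filter_lt(-2) | map_add(6) | map_mul(2)

Check, running the answer program on each example:
  [-31, -47, 22, -41, -49, 46, -18] -> [124, 188, -88, 164, 196, -184, 72] -> [-88, -184] -> [-82, -178] -> [-164, -356]
  [-9, -1, -43, 31, -7, -27, 50, 23, 20] -> [36, 4, 172, -124, 28, 108, -200, -92, -80] -> [-124, -200, -92, -80] -> [-118, -194, -86, -74] -> [-236, -388, -172, -148]
  [31, 28, -18, -5] -> [-124, -112, 72, 20] -> [-124, -112] -> [-118, -106] -> [-236, -212]
  [-35, -12, -18, -47, -8, 15, -13] -> [140, 48, 72, 188, 32, -60, 52] -> [-60] -> [-54] -> [-108]
  [-27, 21, -40, 0, 40, 1, -9, -47] -> [108, -84, 160, 0, -160, -4, 36, 188] -> [-84, -160, -4] -> [-78, -154, 2] -> [-156, -308, 4]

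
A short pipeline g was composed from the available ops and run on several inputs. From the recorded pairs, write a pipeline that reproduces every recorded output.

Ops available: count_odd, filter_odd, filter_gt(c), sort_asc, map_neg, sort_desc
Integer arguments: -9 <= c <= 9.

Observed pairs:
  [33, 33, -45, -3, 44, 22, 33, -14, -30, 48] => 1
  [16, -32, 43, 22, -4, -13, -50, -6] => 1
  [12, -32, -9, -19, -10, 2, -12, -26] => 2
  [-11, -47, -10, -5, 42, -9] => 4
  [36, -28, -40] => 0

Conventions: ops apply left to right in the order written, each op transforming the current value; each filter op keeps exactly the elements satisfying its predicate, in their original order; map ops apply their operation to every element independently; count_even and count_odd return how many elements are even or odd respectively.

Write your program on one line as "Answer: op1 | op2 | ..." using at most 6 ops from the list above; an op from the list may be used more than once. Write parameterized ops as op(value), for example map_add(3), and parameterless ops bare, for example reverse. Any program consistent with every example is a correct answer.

filter_odd | sort_asc | map_neg | filter_gt(3) | count_odd

Check, running the answer program on each example:
  [33, 33, -45, -3, 44, 22, 33, -14, -30, 48] -> [33, 33, -45, -3, 33] -> [-45, -3, 33, 33, 33] -> [45, 3, -33, -33, -33] -> [45] -> 1
  [16, -32, 43, 22, -4, -13, -50, -6] -> [43, -13] -> [-13, 43] -> [13, -43] -> [13] -> 1
  [12, -32, -9, -19, -10, 2, -12, -26] -> [-9, -19] -> [-19, -9] -> [19, 9] -> [19, 9] -> 2
  [-11, -47, -10, -5, 42, -9] -> [-11, -47, -5, -9] -> [-47, -11, -9, -5] -> [47, 11, 9, 5] -> [47, 11, 9, 5] -> 4
  [36, -28, -40] -> [] -> [] -> [] -> [] -> 0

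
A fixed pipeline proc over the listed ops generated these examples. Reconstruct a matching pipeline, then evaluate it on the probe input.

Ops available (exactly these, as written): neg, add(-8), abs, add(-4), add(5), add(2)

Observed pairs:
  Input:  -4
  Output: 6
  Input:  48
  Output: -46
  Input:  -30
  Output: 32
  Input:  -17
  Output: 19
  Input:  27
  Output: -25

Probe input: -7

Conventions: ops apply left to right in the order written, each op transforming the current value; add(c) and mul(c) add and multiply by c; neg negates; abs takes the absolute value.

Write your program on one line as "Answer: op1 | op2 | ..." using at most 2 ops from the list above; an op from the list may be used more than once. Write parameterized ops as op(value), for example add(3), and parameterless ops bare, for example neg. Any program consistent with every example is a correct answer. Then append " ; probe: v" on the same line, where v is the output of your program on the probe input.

neg | add(2) ; probe: 9

Check, running the answer program on each example:
  -4 -> 4 -> 6
  48 -> -48 -> -46
  -30 -> 30 -> 32
  -17 -> 17 -> 19
  27 -> -27 -> -25
  probe: -7 -> 7 -> 9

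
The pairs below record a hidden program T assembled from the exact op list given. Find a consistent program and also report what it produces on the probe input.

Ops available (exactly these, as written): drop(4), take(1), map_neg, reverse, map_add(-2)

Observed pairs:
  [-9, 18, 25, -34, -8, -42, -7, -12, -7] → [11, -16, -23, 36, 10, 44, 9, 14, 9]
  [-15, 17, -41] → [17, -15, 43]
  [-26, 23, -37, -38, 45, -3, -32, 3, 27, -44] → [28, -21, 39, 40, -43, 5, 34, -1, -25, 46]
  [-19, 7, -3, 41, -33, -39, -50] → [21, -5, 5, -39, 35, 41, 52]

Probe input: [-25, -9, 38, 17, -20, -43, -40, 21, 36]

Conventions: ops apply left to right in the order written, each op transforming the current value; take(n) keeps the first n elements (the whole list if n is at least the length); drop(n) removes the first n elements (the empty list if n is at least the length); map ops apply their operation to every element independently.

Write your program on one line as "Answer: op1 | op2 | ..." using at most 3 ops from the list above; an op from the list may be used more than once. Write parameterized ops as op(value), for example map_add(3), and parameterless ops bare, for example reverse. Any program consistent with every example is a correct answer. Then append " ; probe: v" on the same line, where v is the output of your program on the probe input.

map_add(-2) | map_neg ; probe: [27, 11, -36, -15, 22, 45, 42, -19, -34]

Check, running the answer program on each example:
  [-9, 18, 25, -34, -8, -42, -7, -12, -7] -> [-11, 16, 23, -36, -10, -44, -9, -14, -9] -> [11, -16, -23, 36, 10, 44, 9, 14, 9]
  [-15, 17, -41] -> [-17, 15, -43] -> [17, -15, 43]
  [-26, 23, -37, -38, 45, -3, -32, 3, 27, -44] -> [-28, 21, -39, -40, 43, -5, -34, 1, 25, -46] -> [28, -21, 39, 40, -43, 5, 34, -1, -25, 46]
  [-19, 7, -3, 41, -33, -39, -50] -> [-21, 5, -5, 39, -35, -41, -52] -> [21, -5, 5, -39, 35, 41, 52]
  probe: [-25, -9, 38, 17, -20, -43, -40, 21, 36] -> [-27, -11, 36, 15, -22, -45, -42, 19, 34] -> [27, 11, -36, -15, 22, 45, 42, -19, -34]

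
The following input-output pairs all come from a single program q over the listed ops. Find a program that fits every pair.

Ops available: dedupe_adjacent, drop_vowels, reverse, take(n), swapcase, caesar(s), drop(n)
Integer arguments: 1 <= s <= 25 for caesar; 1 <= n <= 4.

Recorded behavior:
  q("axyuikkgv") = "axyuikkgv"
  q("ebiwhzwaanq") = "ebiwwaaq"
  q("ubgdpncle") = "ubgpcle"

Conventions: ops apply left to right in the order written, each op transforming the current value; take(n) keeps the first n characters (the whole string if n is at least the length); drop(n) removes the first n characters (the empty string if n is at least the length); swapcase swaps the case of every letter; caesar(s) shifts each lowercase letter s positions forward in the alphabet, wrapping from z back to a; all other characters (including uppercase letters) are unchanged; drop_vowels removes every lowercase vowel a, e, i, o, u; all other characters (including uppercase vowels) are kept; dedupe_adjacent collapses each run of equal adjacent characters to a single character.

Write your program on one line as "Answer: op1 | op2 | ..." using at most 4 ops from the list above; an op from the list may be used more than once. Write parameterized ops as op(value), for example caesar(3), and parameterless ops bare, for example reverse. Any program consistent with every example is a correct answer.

caesar(23) | caesar(4) | drop_vowels | caesar(25)

Check, running the answer program on each example:
  "axyuikkgv" -> "xuvrfhhds" -> "byzvjllhw" -> "byzvjllhw" -> "axyuikkgv"
  "ebiwhzwaanq" -> "byftewtxxkn" -> "fcjxiaxbbor" -> "fcjxxbbr" -> "ebiwwaaq"
  "ubgdpncle" -> "rydamkzib" -> "vcheqodmf" -> "vchqdmf" -> "ubgpcle"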